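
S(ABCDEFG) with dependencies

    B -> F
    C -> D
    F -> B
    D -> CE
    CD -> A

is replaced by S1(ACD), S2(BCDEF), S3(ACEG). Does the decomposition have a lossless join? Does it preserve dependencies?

Lossless test (chase): Rows 1 and 3 agree on C; apply C→D and equate their D entries. Rows 1 and 2 agree on D; apply D→CE and equate their CE entries. Rows 1 and 2 agree on CD; apply CD→A and equate their A entries. No row becomes fully distinguished — the join is lossy.
Dependency preservation: every FD's attributes lie within a single fragment, so each can be enforced locally — preserved.

lossy but dependency-preserving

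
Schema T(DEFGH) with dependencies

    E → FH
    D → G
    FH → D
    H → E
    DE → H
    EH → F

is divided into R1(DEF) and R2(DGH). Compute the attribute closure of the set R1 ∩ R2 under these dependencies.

R1 ∩ R2 = {D}.
D → G applies, adding G
Closure: {DG}.

DG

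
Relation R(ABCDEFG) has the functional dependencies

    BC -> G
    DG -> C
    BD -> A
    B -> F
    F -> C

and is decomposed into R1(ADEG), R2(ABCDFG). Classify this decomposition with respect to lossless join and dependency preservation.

lossy but dependency-preserving

Lossless test: (ADG)⁺ = {ACDG}, which is a superkey of neither fragment — lossy.
Dependency preservation: every FD's attributes lie within a single fragment, so each can be enforced locally — preserved.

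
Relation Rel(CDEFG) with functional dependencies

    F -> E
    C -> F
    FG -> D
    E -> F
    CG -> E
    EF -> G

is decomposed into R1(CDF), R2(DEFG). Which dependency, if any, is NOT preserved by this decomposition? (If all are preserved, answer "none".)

none

F → E lies within R2.
C → F lies within R1.
FG → D lies within R2.
E → F lies within R2.
CG → E: restricted closure across fragments reaches E.
EF → G lies within R2.
Every dependency is enforceable on the fragments, so the decomposition is dependency-preserving.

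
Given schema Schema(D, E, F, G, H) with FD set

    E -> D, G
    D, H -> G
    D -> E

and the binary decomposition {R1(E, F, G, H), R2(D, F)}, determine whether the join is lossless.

Common attributes: R1 ∩ R2 = {F}.
No dependency enlarges {F}, so (F)⁺ = {F}.
The closure contains neither all of R1 = {E, F, G, H} nor all of R2 = {D, F}, so the common attributes are not a superkey of either fragment. The join is lossy.

No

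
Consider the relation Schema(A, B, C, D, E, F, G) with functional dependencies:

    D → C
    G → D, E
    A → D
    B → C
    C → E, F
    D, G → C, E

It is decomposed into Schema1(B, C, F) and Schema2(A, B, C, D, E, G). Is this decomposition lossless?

Yes

Common attributes: Schema1 ∩ Schema2 = {B, C}.
Closure of {B, C}: C → E, F applies, adding E, F. So (B, C)⁺ = {B, C, E, F}.
This closure contains every attribute of Schema1, so Schema1 ∩ Schema2 → Schema1. The join is lossless.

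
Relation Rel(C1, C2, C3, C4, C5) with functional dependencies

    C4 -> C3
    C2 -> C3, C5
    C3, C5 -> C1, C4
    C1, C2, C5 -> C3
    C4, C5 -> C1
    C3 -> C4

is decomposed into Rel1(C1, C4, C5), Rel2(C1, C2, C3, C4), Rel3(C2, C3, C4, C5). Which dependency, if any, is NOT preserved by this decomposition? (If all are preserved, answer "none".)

C4 → C3 lies within Rel2.
C2 → C3, C5 lies within Rel3.
C3, C5 → C1, C4: restricted closure across fragments reaches C1, C4.
C1, C2, C5 → C3: restricted closure across fragments reaches C3.
C4, C5 → C1 lies within Rel1.
C3 → C4 lies within Rel2.
Every dependency is enforceable on the fragments, so the decomposition is dependency-preserving.

none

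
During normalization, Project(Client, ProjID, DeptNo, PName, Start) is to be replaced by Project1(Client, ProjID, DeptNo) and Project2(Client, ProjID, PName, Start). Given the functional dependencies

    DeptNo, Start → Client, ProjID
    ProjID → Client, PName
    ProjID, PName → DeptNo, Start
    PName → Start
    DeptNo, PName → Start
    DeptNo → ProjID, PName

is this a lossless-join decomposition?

Common attributes: Project1 ∩ Project2 = {Client, ProjID}.
Closure of {Client, ProjID}: ProjID → Client, PName applies, adding PName; ProjID, PName → DeptNo, Start applies, adding DeptNo, Start. So (Client, ProjID)⁺ = {Client, ProjID, DeptNo, PName, Start}.
This closure contains every attribute of Project1, so Project1 ∩ Project2 → Project1. The join is lossless.

Yes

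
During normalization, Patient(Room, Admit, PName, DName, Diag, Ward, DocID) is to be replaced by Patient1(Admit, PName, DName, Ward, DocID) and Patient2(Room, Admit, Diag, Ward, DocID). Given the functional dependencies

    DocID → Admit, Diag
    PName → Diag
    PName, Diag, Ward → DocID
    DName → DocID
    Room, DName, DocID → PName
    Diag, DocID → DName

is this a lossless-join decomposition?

Common attributes: Patient1 ∩ Patient2 = {Admit, Ward, DocID}.
Closure of {Admit, Ward, DocID}: DocID → Admit, Diag applies, adding Diag; Diag, DocID → DName applies, adding DName. So (Admit, Ward, DocID)⁺ = {Admit, DName, Diag, Ward, DocID}.
The closure contains neither all of Patient1 = {Admit, PName, DName, Ward, DocID} nor all of Patient2 = {Room, Admit, Diag, Ward, DocID}, so the common attributes are not a superkey of either fragment. The join is lossy.

No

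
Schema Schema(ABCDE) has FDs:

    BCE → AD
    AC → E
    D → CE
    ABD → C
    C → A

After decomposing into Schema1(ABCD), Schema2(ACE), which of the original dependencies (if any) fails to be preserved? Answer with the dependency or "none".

BCE → AD: restricted closure across fragments reaches AD.
AC → E lies within Schema2.
D → CE: restricted closure across fragments reaches CE.
ABD → C lies within Schema1.
C → A lies within Schema1.
Every dependency is enforceable on the fragments, so the decomposition is dependency-preserving.

none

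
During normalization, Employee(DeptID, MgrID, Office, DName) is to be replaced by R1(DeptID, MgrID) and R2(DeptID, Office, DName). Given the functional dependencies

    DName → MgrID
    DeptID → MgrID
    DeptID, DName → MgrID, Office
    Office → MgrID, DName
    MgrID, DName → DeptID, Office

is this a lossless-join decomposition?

Yes

Common attributes: R1 ∩ R2 = {DeptID}.
Closure of {DeptID}: DeptID → MgrID applies, adding MgrID. So (DeptID)⁺ = {DeptID, MgrID}.
This closure contains every attribute of R1, so R1 ∩ R2 → R1. The join is lossless.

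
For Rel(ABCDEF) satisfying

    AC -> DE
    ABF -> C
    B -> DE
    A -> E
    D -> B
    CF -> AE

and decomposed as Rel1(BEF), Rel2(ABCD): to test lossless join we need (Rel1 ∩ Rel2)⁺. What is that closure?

Rel1 ∩ Rel2 = {B}.
B → DE applies, adding DE
Closure: {BDE}.

BDE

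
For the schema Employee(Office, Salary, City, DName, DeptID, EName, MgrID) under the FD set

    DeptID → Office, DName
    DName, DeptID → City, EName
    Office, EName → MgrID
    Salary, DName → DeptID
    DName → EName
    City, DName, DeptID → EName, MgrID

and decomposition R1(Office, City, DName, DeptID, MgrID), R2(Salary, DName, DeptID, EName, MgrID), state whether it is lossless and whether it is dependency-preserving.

lossless but not dependency-preserving

Lossless test: (DName, DeptID, MgrID)⁺ = {Office, City, DName, DeptID, EName, MgrID}, which contains all of one fragment — lossless.
Dependency preservation: the restricted closure of {Office, EName} across the fragments never reaches {MgrID}, so Office, EName → MgrID cannot be enforced without a join — not preserved.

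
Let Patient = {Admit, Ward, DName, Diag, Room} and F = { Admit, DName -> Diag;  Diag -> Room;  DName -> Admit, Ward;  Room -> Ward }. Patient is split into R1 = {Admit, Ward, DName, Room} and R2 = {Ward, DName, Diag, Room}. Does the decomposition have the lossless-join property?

Yes

Common attributes: R1 ∩ R2 = {Ward, DName, Room}.
Closure of {Ward, DName, Room}: DName → Admit, Ward applies, adding Admit; Admit, DName → Diag applies, adding Diag. So (Ward, DName, Room)⁺ = {Admit, Ward, DName, Diag, Room}.
This closure contains every attribute of R1, so R1 ∩ R2 → R1. The join is lossless.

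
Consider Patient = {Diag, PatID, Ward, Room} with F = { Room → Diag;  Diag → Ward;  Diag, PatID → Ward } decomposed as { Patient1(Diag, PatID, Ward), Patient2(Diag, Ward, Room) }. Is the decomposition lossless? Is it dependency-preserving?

lossy but dependency-preserving

Lossless test: (Diag, Ward)⁺ = {Diag, Ward}, which is a superkey of neither fragment — lossy.
Dependency preservation: every FD's attributes lie within a single fragment, so each can be enforced locally — preserved.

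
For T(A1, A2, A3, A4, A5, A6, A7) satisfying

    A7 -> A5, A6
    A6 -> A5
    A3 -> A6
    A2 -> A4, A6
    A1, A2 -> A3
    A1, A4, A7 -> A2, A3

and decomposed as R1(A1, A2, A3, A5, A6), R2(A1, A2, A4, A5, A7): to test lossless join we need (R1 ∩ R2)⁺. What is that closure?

A1, A2, A3, A4, A5, A6

R1 ∩ R2 = {A1, A2, A5}.
A2 → A4, A6 applies, adding A4, A6
A1, A2 → A3 applies, adding A3
Closure: {A1, A2, A3, A4, A5, A6}.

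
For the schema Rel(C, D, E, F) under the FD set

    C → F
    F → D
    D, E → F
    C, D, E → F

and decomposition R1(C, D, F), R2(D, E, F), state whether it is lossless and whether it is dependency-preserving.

lossy but dependency-preserving

Lossless test: (D, F)⁺ = {D, F}, which is a superkey of neither fragment — lossy.
Dependency preservation: C, D, E → F is not contained in any single fragment, but the restricted closure of its left-hand side across the fragments still reaches the right-hand side; the remaining FDs each lie inside some fragment. All dependencies are preserved.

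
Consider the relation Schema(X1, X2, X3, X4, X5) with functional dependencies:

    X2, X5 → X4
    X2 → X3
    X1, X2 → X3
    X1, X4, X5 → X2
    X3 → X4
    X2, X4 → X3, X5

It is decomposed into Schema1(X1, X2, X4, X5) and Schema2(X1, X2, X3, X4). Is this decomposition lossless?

Common attributes: Schema1 ∩ Schema2 = {X1, X2, X4}.
Closure of {X1, X2, X4}: X2 → X3 applies, adding X3; X2, X4 → X3, X5 applies, adding X5. So (X1, X2, X4)⁺ = {X1, X2, X3, X4, X5}.
This closure contains every attribute of Schema1, so Schema1 ∩ Schema2 → Schema1. The join is lossless.

Yes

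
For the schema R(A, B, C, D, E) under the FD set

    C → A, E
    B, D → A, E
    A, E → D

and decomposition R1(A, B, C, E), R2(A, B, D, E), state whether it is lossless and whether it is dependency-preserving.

lossless and dependency-preserving

Lossless test: (A, B, E)⁺ = {A, B, D, E}, which contains all of one fragment — lossless.
Dependency preservation: every FD's attributes lie within a single fragment, so each can be enforced locally — preserved.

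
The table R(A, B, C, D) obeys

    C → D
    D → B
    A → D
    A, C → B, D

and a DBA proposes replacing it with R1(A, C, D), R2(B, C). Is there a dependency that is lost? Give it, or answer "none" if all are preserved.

D → B

Check D → B: no single fragment contains all of {B, D}, and the restricted closure of {D} across the fragments never reaches {B}.
C → D is preserved.
A → D is preserved.
A, C → B, D is preserved.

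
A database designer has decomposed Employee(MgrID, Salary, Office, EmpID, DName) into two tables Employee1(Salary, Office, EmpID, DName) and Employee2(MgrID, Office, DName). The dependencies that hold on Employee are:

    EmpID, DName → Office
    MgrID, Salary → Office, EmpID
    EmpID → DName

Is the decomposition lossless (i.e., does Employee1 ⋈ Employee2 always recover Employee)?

No

Common attributes: Employee1 ∩ Employee2 = {Office, DName}.
No dependency enlarges {Office, DName}, so (Office, DName)⁺ = {Office, DName}.
The closure contains neither all of Employee1 = {Salary, Office, EmpID, DName} nor all of Employee2 = {MgrID, Office, DName}, so the common attributes are not a superkey of either fragment. The join is lossy.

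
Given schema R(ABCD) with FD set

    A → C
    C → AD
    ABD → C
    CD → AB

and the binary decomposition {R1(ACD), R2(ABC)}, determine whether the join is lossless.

Yes

Common attributes: R1 ∩ R2 = {AC}.
Closure of {AC}: C → AD applies, adding D; CD → AB applies, adding B. So (AC)⁺ = {ABCD}.
This closure contains every attribute of R1, so R1 ∩ R2 → R1. The join is lossless.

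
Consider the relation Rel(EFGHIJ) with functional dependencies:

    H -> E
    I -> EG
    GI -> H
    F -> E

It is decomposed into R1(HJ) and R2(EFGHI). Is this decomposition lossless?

Common attributes: R1 ∩ R2 = {H}.
Closure of {H}: H → E applies, adding E. So (H)⁺ = {EH}.
The closure contains neither all of R1 = {HJ} nor all of R2 = {EFGHI}, so the common attributes are not a superkey of either fragment. The join is lossy.

No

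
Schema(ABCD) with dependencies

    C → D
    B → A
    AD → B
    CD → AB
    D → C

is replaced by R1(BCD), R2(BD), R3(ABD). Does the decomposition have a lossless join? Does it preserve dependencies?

Lossless test (chase): Rows 1 and 2 agree on B; apply B→A and equate their A entries. Rows 1 and 3 agree on B; apply B→A and equate their A entries. Rows 1 and 2 agree on D; apply D→C and equate their C entries. Rows 1 and 3 agree on D; apply D→C and equate their C entries. Row 1 is now all distinguished symbols — the join is lossless.
Dependency preservation: CD → AB is not contained in any single fragment, but the restricted closure of its left-hand side across the fragments still reaches the right-hand side; the remaining FDs each lie inside some fragment. All dependencies are preserved.

lossless and dependency-preserving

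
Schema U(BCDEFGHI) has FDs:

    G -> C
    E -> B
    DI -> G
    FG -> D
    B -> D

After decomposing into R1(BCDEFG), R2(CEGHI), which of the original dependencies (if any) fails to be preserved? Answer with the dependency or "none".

DI -> G

Check DI → G: no single fragment contains all of {DGI}, and the restricted closure of {DI} across the fragments never reaches {G}.
G → C is preserved.
E → B is preserved.
FG → D is preserved.
B → D is preserved.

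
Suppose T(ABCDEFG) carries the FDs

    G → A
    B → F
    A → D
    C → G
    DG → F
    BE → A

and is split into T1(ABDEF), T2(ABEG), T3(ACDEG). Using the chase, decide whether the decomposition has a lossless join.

No

Chase test. Columns are ABCDEFG; row i has aⱼ where attribute j ∈ Ti, else bᵢⱼ.
Initial tableau (one row per fragment):
  row 1: a1 a2 b13 a4 a5 a6 b17
  row 2: a1 a2 b23 b24 a5 b26 a7
  row 3: a1 b32 a3 a4 a5 b36 a7
Rows 1 and 2 agree on B; apply B→F and equate their F entries.
Rows 1 and 2 agree on A; apply A→D and equate their D entries.
Rows 2 and 3 agree on DG; apply DG→F and equate their F entries.
No row becomes fully distinguished — the join is lossy.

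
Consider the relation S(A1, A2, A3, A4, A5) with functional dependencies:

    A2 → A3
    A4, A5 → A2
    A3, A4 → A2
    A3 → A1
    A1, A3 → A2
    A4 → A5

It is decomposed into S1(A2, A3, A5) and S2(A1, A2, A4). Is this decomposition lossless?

No

Common attributes: S1 ∩ S2 = {A2}.
Closure of {A2}: A2 → A3 applies, adding A3; A3 → A1 applies, adding A1. So (A2)⁺ = {A1, A2, A3}.
The closure contains neither all of S1 = {A2, A3, A5} nor all of S2 = {A1, A2, A4}, so the common attributes are not a superkey of either fragment. The join is lossy.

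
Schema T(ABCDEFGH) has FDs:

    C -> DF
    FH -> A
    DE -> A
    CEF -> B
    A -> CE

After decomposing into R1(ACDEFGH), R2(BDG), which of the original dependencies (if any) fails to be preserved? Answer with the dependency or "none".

CEF -> B

Check CEF → B: no single fragment contains all of {BCEF}, and the restricted closure of {CEF} across the fragments never reaches {B}.
C → DF is preserved.
FH → A is preserved.
DE → A is preserved.
A → CE is preserved.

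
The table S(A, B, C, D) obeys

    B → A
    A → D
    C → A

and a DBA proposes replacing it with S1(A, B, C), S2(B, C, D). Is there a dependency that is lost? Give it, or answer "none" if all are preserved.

A → D

Check A → D: no single fragment contains all of {A, D}, and the restricted closure of {A} across the fragments never reaches {D}.
B → A is preserved.
C → A is preserved.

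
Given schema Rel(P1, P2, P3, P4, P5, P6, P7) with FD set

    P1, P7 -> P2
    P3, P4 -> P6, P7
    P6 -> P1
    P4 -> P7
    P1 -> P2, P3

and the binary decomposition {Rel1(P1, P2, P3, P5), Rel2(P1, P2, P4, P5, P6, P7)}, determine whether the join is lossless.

Common attributes: Rel1 ∩ Rel2 = {P1, P2, P5}.
Closure of {P1, P2, P5}: P1 → P2, P3 applies, adding P3. So (P1, P2, P5)⁺ = {P1, P2, P3, P5}.
This closure contains every attribute of Rel1, so Rel1 ∩ Rel2 → Rel1. The join is lossless.

Yes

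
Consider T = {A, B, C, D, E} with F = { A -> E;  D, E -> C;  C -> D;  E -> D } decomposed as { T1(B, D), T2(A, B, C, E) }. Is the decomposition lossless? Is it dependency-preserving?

Lossless test: (B)⁺ = {B}, which is a superkey of neither fragment — lossy.
Dependency preservation: the restricted closure of {C} across the fragments never reaches {D}, so C → D cannot be enforced without a join — not preserved.

lossy and not dependency-preserving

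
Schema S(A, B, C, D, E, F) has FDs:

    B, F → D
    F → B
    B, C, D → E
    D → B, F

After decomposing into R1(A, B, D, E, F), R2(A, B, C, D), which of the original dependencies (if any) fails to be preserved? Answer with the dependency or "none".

Check B, C, D → E: no single fragment contains all of {B, C, D, E}, and the restricted closure of {B, C, D} across the fragments never reaches {E}.
B, F → D is preserved.
F → B is preserved.
D → B, F is preserved.

B, C, D → E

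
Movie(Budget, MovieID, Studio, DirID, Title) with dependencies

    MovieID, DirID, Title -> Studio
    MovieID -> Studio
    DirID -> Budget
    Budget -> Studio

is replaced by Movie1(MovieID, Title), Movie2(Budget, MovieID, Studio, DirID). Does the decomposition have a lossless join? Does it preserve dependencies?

Lossless test: (MovieID)⁺ = {MovieID, Studio}, which is a superkey of neither fragment — lossy.
Dependency preservation: MovieID, DirID, Title → Studio is not contained in any single fragment, but the restricted closure of its left-hand side across the fragments still reaches the right-hand side; the remaining FDs each lie inside some fragment. All dependencies are preserved.

lossy but dependency-preserving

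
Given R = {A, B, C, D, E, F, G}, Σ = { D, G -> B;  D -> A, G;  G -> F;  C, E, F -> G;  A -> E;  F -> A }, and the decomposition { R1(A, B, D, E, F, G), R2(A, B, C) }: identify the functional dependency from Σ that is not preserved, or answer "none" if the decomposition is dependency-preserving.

C, E, F -> G

Check C, E, F → G: no single fragment contains all of {C, E, F, G}, and the restricted closure of {C, E, F} across the fragments never reaches {G}.
D, G → B is preserved.
D → A, G is preserved.
G → F is preserved.
A → E is preserved.
F → A is preserved.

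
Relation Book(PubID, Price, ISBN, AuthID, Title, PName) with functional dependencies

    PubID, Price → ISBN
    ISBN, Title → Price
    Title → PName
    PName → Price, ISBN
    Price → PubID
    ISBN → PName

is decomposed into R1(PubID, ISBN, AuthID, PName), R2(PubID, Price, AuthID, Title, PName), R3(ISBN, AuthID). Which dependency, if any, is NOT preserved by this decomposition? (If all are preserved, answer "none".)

none

PubID, Price → ISBN: restricted closure across fragments reaches ISBN.
ISBN, Title → Price: restricted closure across fragments reaches Price.
Title → PName lies within R2.
PName → Price, ISBN: restricted closure across fragments reaches Price, ISBN.
Price → PubID lies within R2.
ISBN → PName lies within R1.
Every dependency is enforceable on the fragments, so the decomposition is dependency-preserving.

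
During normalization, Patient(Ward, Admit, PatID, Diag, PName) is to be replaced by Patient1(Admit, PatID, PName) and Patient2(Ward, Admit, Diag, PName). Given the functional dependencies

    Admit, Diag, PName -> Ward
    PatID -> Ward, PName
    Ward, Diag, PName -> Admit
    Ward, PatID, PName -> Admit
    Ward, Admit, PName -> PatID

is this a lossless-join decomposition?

Common attributes: Patient1 ∩ Patient2 = {Admit, PName}.
No dependency enlarges {Admit, PName}, so (Admit, PName)⁺ = {Admit, PName}.
The closure contains neither all of Patient1 = {Admit, PatID, PName} nor all of Patient2 = {Ward, Admit, Diag, PName}, so the common attributes are not a superkey of either fragment. The join is lossy.

No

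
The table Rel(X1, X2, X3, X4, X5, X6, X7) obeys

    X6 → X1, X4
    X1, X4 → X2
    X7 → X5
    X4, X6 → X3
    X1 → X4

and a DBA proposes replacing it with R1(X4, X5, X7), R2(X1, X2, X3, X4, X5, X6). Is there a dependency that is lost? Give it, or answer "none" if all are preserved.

X6 → X1, X4 lies within R2.
X1, X4 → X2 lies within R2.
X7 → X5 lies within R1.
X4, X6 → X3 lies within R2.
X1 → X4 lies within R2.
Every dependency is enforceable on the fragments, so the decomposition is dependency-preserving.

none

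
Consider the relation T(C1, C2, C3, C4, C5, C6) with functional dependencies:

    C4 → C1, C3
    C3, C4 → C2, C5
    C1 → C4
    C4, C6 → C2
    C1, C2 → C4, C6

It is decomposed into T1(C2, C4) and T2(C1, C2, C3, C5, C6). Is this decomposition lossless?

Common attributes: T1 ∩ T2 = {C2}.
No dependency enlarges {C2}, so (C2)⁺ = {C2}.
The closure contains neither all of T1 = {C2, C4} nor all of T2 = {C1, C2, C3, C5, C6}, so the common attributes are not a superkey of either fragment. The join is lossy.

No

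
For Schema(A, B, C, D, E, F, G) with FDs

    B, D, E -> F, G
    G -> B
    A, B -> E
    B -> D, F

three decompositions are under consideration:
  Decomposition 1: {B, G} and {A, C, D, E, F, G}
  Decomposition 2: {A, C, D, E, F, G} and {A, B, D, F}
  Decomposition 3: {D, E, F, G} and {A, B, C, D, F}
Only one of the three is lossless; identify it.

Decomposition 1

Decomposition 1: common = {G}, closure = {B, D, F, G} → lossless.
Decomposition 2: common = {A, D, F}, closure = {A, D, F} → lossy.
Decomposition 3: common = {D, F}, closure = {D, F} → lossy.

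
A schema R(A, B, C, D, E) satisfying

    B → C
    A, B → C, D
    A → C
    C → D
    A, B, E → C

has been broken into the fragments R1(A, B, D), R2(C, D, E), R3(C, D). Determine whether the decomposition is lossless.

Chase test. Columns are A, B, C, D, E; row i has aⱼ where attribute j ∈ Ri, else bᵢⱼ.
Initial tableau (one row per fragment):
  row 1: a1 a2 b13 a4 b15
  row 2: b21 b22 a3 a4 a5
  row 3: b31 b32 a3 a4 b35
No row becomes fully distinguished — the join is lossy.

No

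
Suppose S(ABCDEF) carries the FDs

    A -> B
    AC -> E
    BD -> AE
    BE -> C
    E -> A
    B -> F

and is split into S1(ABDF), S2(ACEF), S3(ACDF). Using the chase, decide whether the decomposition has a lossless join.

Chase test. Columns are ABCDEF; row i has aⱼ where attribute j ∈ Si, else bᵢⱼ.
Initial tableau (one row per fragment):
  row 1: a1 a2 b13 a4 b15 a6
  row 2: a1 b22 a3 b24 a5 a6
  row 3: a1 b32 a3 a4 b35 a6
Rows 1 and 2 agree on A; apply A→B and equate their B entries.
Rows 1 and 3 agree on A; apply A→B and equate their B entries.
Rows 2 and 3 agree on AC; apply AC→E and equate their E entries.
Rows 1 and 3 agree on BD; apply BD→AE and equate their AE entries.
Rows 1 and 2 agree on BE; apply BE→C and equate their C entries.
Row 1 is now all distinguished symbols — the join is lossless.

Yes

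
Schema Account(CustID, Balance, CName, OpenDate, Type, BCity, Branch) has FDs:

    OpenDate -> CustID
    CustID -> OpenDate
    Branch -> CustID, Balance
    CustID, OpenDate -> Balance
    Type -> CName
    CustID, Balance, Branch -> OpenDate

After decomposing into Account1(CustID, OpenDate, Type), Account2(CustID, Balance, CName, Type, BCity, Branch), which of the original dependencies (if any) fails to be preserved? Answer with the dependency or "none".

none

OpenDate → CustID lies within Account1.
CustID → OpenDate lies within Account1.
Branch → CustID, Balance lies within Account2.
CustID, OpenDate → Balance: restricted closure across fragments reaches Balance.
Type → CName lies within Account2.
CustID, Balance, Branch → OpenDate: restricted closure across fragments reaches OpenDate.
Every dependency is enforceable on the fragments, so the decomposition is dependency-preserving.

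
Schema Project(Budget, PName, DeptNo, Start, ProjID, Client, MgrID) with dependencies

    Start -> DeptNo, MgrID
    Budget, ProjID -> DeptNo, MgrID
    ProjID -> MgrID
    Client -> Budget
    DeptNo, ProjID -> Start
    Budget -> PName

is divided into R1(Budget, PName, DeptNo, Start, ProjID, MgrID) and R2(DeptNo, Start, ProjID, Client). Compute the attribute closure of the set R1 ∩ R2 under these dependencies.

DeptNo, Start, ProjID, MgrID

R1 ∩ R2 = {DeptNo, Start, ProjID}.
Start → DeptNo, MgrID applies, adding MgrID
Closure: {DeptNo, Start, ProjID, MgrID}.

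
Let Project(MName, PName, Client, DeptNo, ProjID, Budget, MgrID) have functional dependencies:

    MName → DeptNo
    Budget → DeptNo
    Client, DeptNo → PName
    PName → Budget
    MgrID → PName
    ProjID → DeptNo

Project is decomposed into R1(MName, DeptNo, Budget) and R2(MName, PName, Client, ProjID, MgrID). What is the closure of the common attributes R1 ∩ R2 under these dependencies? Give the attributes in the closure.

R1 ∩ R2 = {MName}.
MName → DeptNo applies, adding DeptNo
Closure: {MName, DeptNo}.

MName, DeptNo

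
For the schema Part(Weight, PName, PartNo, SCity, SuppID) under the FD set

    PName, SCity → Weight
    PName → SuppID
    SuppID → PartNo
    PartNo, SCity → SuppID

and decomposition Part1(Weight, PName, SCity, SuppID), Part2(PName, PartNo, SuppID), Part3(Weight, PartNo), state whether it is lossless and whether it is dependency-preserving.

lossless but not dependency-preserving

Lossless test (chase): Rows 1 and 2 agree on SuppID; apply SuppID→PartNo and equate their PartNo entries. Row 1 is now all distinguished symbols — the join is lossless.
Dependency preservation: the restricted closure of {PartNo, SCity} across the fragments never reaches {SuppID}, so PartNo, SCity → SuppID cannot be enforced without a join — not preserved.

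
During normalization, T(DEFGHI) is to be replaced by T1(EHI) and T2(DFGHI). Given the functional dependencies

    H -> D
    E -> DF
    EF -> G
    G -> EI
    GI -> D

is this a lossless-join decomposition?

No

Common attributes: T1 ∩ T2 = {HI}.
Closure of {HI}: H → D applies, adding D. So (HI)⁺ = {DHI}.
The closure contains neither all of T1 = {EHI} nor all of T2 = {DFGHI}, so the common attributes are not a superkey of either fragment. The join is lossy.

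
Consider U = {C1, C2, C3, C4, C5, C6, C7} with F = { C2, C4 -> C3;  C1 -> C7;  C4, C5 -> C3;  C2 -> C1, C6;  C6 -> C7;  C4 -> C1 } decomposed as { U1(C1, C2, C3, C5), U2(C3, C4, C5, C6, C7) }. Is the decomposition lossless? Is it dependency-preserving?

Lossless test: (C3, C5)⁺ = {C3, C5}, which is a superkey of neither fragment — lossy.
Dependency preservation: the restricted closure of {C2, C4} across the fragments never reaches {C3}, so C2, C4 → C3 cannot be enforced without a join — not preserved.

lossy and not dependency-preserving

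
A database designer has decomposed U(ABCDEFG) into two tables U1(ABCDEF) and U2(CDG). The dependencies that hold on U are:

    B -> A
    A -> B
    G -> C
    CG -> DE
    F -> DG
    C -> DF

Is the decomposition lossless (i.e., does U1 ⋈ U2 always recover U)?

Yes

Common attributes: U1 ∩ U2 = {CD}.
Closure of {CD}: C → DF applies, adding F; F → DG applies, adding G; CG → DE applies, adding E. So (CD)⁺ = {CDEFG}.
This closure contains every attribute of U2, so U1 ∩ U2 → U2. The join is lossless.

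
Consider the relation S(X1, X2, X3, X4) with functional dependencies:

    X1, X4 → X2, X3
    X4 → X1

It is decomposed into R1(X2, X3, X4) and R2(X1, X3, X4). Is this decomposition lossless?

Common attributes: R1 ∩ R2 = {X3, X4}.
Closure of {X3, X4}: X4 → X1 applies, adding X1; X1, X4 → X2, X3 applies, adding X2. So (X3, X4)⁺ = {X1, X2, X3, X4}.
This closure contains every attribute of R1, so R1 ∩ R2 → R1. The join is lossless.

Yes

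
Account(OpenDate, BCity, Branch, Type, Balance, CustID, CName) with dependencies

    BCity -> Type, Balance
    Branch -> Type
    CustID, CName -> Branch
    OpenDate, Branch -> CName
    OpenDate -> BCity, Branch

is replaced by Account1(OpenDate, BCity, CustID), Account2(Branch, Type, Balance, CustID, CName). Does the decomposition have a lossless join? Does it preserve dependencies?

Lossless test: (CustID)⁺ = {CustID}, which is a superkey of neither fragment — lossy.
Dependency preservation: the restricted closure of {BCity} across the fragments never reaches {Type, Balance}, so BCity → Type, Balance cannot be enforced without a join — not preserved.

lossy and not dependency-preserving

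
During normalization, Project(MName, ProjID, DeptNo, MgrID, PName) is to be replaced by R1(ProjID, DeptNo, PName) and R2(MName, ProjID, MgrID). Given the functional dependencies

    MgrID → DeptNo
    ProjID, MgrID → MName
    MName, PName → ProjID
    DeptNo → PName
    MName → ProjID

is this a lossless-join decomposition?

No

Common attributes: R1 ∩ R2 = {ProjID}.
No dependency enlarges {ProjID}, so (ProjID)⁺ = {ProjID}.
The closure contains neither all of R1 = {ProjID, DeptNo, PName} nor all of R2 = {MName, ProjID, MgrID}, so the common attributes are not a superkey of either fragment. The join is lossy.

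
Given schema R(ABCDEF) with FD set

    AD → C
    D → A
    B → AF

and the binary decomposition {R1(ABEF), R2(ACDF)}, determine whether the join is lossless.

Common attributes: R1 ∩ R2 = {AF}.
No dependency enlarges {AF}, so (AF)⁺ = {AF}.
The closure contains neither all of R1 = {ABEF} nor all of R2 = {ACDF}, so the common attributes are not a superkey of either fragment. The join is lossy.

No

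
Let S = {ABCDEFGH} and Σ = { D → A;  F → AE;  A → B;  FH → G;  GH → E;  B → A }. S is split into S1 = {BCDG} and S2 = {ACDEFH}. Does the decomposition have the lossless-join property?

Common attributes: S1 ∩ S2 = {CD}.
Closure of {CD}: D → A applies, adding A; A → B applies, adding B. So (CD)⁺ = {ABCD}.
The closure contains neither all of S1 = {BCDG} nor all of S2 = {ACDEFH}, so the common attributes are not a superkey of either fragment. The join is lossy.

No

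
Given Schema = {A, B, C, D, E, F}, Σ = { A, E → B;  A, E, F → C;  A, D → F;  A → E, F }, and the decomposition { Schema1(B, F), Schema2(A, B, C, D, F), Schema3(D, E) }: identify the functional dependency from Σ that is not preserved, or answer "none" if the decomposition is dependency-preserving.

A → E, F

Check A → E, F: no single fragment contains all of {A, E, F}, and the restricted closure of {A} across the fragments never reaches {E, F}.
A, E → B is preserved.
A, E, F → C is preserved.
A, D → F is preserved.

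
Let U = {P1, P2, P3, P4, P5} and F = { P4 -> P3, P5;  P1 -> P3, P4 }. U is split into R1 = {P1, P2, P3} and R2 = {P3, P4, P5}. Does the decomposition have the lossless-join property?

No

Common attributes: R1 ∩ R2 = {P3}.
No dependency enlarges {P3}, so (P3)⁺ = {P3}.
The closure contains neither all of R1 = {P1, P2, P3} nor all of R2 = {P3, P4, P5}, so the common attributes are not a superkey of either fragment. The join is lossy.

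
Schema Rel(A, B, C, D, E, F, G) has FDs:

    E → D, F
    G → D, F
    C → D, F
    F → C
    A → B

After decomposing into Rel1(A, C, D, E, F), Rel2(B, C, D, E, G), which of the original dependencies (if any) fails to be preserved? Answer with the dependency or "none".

Check A → B: no single fragment contains all of {A, B}, and the restricted closure of {A} across the fragments never reaches {B}.
E → D, F is preserved.
G → D, F is preserved.
C → D, F is preserved.
F → C is preserved.

A → B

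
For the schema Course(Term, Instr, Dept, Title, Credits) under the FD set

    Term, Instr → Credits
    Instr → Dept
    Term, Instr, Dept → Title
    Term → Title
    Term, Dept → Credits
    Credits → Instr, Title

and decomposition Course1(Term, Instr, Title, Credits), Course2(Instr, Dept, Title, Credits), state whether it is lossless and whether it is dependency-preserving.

lossless but not dependency-preserving

Lossless test: (Instr, Title, Credits)⁺ = {Instr, Dept, Title, Credits}, which contains all of one fragment — lossless.
Dependency preservation: the restricted closure of {Term, Dept} across the fragments never reaches {Credits}, so Term, Dept → Credits cannot be enforced without a join — not preserved.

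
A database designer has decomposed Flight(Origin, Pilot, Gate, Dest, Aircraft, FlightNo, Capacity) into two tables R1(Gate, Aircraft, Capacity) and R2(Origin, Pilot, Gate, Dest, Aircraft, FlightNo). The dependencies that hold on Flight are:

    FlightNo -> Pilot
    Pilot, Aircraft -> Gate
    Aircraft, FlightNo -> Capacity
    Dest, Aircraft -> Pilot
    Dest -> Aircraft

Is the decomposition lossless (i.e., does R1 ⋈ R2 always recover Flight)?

Common attributes: R1 ∩ R2 = {Gate, Aircraft}.
No dependency enlarges {Gate, Aircraft}, so (Gate, Aircraft)⁺ = {Gate, Aircraft}.
The closure contains neither all of R1 = {Gate, Aircraft, Capacity} nor all of R2 = {Origin, Pilot, Gate, Dest, Aircraft, FlightNo}, so the common attributes are not a superkey of either fragment. The join is lossy.

No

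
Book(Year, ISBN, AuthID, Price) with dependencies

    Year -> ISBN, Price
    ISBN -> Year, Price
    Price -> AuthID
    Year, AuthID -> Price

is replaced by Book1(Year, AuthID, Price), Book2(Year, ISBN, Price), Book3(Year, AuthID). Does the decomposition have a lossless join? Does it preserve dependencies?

lossless and dependency-preserving

Lossless test (chase): Rows 1 and 2 agree on Year; apply Year→ISBN, Price and equate their ISBN, Price entries. Rows 1 and 3 agree on Year; apply Year→ISBN, Price and equate their ISBN, Price entries. Rows 1 and 2 agree on Price; apply Price→AuthID and equate their AuthID entries. Row 1 is now all distinguished symbols — the join is lossless.
Dependency preservation: every FD's attributes lie within a single fragment, so each can be enforced locally — preserved.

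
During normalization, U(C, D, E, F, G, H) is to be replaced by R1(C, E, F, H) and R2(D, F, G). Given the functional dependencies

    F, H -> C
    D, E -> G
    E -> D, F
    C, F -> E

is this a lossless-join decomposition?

Common attributes: R1 ∩ R2 = {F}.
No dependency enlarges {F}, so (F)⁺ = {F}.
The closure contains neither all of R1 = {C, E, F, H} nor all of R2 = {D, F, G}, so the common attributes are not a superkey of either fragment. The join is lossy.

No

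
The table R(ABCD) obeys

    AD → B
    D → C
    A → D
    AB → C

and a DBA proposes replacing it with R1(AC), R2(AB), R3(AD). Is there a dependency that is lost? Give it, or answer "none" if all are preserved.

D → C

Check D → C: no single fragment contains all of {CD}, and the restricted closure of {D} across the fragments never reaches {C}.
AD → B is preserved.
A → D is preserved.
AB → C is preserved.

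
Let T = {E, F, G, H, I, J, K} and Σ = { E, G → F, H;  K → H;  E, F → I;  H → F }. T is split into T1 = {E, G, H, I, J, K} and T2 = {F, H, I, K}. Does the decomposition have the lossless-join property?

Common attributes: T1 ∩ T2 = {H, I, K}.
Closure of {H, I, K}: H → F applies, adding F. So (H, I, K)⁺ = {F, H, I, K}.
This closure contains every attribute of T2, so T1 ∩ T2 → T2. The join is lossless.

Yes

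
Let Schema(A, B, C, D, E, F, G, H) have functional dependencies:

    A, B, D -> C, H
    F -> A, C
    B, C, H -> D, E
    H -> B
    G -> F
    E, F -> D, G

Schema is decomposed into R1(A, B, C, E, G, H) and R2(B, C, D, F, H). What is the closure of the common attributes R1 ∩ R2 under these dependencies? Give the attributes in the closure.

B, C, D, E, H

R1 ∩ R2 = {B, C, H}.
B, C, H → D, E applies, adding D, E
Closure: {B, C, D, E, H}.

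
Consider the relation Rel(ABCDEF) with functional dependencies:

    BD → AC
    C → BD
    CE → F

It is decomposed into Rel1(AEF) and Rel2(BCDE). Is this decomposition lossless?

No

Common attributes: Rel1 ∩ Rel2 = {E}.
No dependency enlarges {E}, so (E)⁺ = {E}.
The closure contains neither all of Rel1 = {AEF} nor all of Rel2 = {BCDE}, so the common attributes are not a superkey of either fragment. The join is lossy.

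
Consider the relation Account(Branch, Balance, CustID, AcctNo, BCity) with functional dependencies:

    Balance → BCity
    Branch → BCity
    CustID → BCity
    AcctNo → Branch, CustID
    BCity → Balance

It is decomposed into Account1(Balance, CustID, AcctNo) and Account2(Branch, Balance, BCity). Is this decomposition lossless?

Common attributes: Account1 ∩ Account2 = {Balance}.
Closure of {Balance}: Balance → BCity applies, adding BCity. So (Balance)⁺ = {Balance, BCity}.
The closure contains neither all of Account1 = {Balance, CustID, AcctNo} nor all of Account2 = {Branch, Balance, BCity}, so the common attributes are not a superkey of either fragment. The join is lossy.

No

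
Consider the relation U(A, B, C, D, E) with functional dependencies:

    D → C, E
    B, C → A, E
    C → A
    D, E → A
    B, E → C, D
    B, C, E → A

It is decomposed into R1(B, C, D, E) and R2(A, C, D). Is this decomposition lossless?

Common attributes: R1 ∩ R2 = {C, D}.
Closure of {C, D}: D → C, E applies, adding E; C → A applies, adding A. So (C, D)⁺ = {A, C, D, E}.
This closure contains every attribute of R2, so R1 ∩ R2 → R2. The join is lossless.

Yes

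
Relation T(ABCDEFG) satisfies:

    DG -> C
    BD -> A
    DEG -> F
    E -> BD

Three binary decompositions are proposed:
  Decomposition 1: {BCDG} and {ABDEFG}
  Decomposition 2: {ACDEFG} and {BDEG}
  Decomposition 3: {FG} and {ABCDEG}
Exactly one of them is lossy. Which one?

Decomposition 3

Decomposition 1: common = {BDG}, closure = {ABCDG} → lossless.
Decomposition 2: common = {DEG}, closure = {ABCDEFG} → lossless.
Decomposition 3: common = {G}, closure = {G} → lossy.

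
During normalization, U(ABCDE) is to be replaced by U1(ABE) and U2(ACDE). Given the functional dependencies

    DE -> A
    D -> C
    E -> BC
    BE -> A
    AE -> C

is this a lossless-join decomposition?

Yes

Common attributes: U1 ∩ U2 = {AE}.
Closure of {AE}: E → BC applies, adding BC. So (AE)⁺ = {ABCE}.
This closure contains every attribute of U1, so U1 ∩ U2 → U1. The join is lossless.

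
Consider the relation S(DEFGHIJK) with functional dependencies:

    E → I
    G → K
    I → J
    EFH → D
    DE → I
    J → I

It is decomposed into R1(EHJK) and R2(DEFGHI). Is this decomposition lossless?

No

Common attributes: R1 ∩ R2 = {EH}.
Closure of {EH}: E → I applies, adding I; I → J applies, adding J. So (EH)⁺ = {EHIJ}.
The closure contains neither all of R1 = {EHJK} nor all of R2 = {DEFGHI}, so the common attributes are not a superkey of either fragment. The join is lossy.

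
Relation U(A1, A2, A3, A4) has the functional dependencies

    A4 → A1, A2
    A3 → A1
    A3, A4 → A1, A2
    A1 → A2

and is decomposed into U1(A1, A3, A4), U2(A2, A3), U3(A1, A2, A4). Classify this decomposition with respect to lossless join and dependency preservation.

Lossless test (chase): Rows 1 and 3 agree on A4; apply A4→A1, A2 and equate their A1, A2 entries. Rows 1 and 2 agree on A3; apply A3→A1 and equate their A1 entries. Row 1 is now all distinguished symbols — the join is lossless.
Dependency preservation: A3, A4 → A1, A2 is not contained in any single fragment, but the restricted closure of its left-hand side across the fragments still reaches the right-hand side; the remaining FDs each lie inside some fragment. All dependencies are preserved.

lossless and dependency-preserving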